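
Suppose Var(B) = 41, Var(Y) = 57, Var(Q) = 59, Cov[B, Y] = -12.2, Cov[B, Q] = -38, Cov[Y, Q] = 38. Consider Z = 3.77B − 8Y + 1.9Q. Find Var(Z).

Var(Z) = a²·Var(B) + b²·Var(Y) + c²·Var(Q) + 2ab·Cov[B, Y] + 2ac·Cov[B, Q] + 2bc·Cov[Y, Q], with a = 3.77, b = -8, c = 1.9.
= 582.7289 + 3648 + 212.99 + 735.904 + (-544.388) + (-1155.2)
= 3480.0349.

Var(Z) = 3480.0349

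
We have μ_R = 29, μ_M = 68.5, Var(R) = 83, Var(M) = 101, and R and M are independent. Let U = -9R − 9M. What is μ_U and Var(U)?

μ_U = (-9)·μ_R + (-9)·μ_M = (-9)·29 + (-9)·68.5 = -877.5.
Var(U) = a²·Var(R) + b²·Var(M) + 2ab·covariance of R and M with a = -9, b = -9.
Independence gives covariance of R and M = 0.
= (-9)²·83 + (-9)²·101 + 2·(-9)·(-9)·0
= 6723 + 8181 + 0 = 14904.

μ_U = -877.5, Var(U) = 14904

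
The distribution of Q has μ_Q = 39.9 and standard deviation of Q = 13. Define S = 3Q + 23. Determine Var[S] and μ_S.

Var[S] = 1521, μ_S = 142.7

S = 3Q + 23 is linear with a = 3, b = 23.
Var[Q] = 13² = 169.
Var[S] = a²·Var[Q] = 3²·169 = 1521 (the additive constant 23 does not affect variance).
μ_S = a·μ_Q + b = 3·39.9 + 23 = 142.7.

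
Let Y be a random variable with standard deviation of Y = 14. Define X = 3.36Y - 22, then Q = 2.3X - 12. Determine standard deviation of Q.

standard deviation of Q = 108.192

standard deviation of X = |3.36|·14 = 47.04.
standard deviation of Q = |2.3|·47.04 = 108.192.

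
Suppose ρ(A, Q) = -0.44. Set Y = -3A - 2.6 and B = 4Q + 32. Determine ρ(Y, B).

Linear rescalings preserve |correlation|; the slopes -3 and 4 have opposite signs, so the correlation flips sign: ρ(Y, B) = −ρ(A, Q) = 0.44.

ρ(Y, B) = 0.44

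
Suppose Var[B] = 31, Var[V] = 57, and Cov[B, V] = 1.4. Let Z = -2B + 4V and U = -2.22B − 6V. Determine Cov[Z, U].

Cov[Z, U] = -1225.992

By bilinearity, Cov[Z, U] = ac·Var[B] + bd·Var[V] + (ad+bc)·Cov[B, V], with a=-2, b=4, c=-2.22, d=-6.
ac·Var[B] = (-2)·(-2.22)·31 = 137.64
bd·Var[V] = 4·(-6)·57 = -1368
(ad+bc)·Cov[B, V] = (3.12)·1.4 = 4.368
Cov[Z, U] = 137.64 + (-1368) + 4.368 = -1225.992.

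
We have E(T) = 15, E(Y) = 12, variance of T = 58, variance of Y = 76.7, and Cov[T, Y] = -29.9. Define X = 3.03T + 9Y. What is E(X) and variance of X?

E(X) = 3.03·E(T) + 9·E(Y) = 3.03·15 + 9·12 = 153.45.
variance of X = a²·variance of T + b²·variance of Y + 2ab·Cov[T, Y] with a = 3.03, b = 9.
= 3.03²·58 + 9²·76.7 + 2·3.03·9·(-29.9)
= 532.4922 + 6212.7 + (-1630.746) = 5114.4462.

E(X) = 153.45, variance of X = 5114.4462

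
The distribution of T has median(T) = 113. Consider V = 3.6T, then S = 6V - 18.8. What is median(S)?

median(S) = 2422

median(V) = 3.6·113 = 406.8.
median(S) = 6·406.8 + (-18.8) = 2422.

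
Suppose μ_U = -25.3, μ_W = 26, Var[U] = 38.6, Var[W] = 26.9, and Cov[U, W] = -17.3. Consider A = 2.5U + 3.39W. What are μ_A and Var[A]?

μ_A = 24.89, Var[A] = 257.15249

μ_A = 2.5·μ_U + 3.39·μ_W = 2.5·(-25.3) + 3.39·26 = 24.89.
Var[A] = a²·Var[U] + b²·Var[W] + 2ab·Cov[U, W] with a = 2.5, b = 3.39.
= 2.5²·38.6 + 3.39²·26.9 + 2·2.5·3.39·(-17.3)
= 241.25 + 309.13749 + (-293.235) = 257.15249.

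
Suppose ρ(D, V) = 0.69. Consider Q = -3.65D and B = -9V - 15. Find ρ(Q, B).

Linear rescalings preserve correlation up to sign; here the slopes -3.65 and -9 have the same sign, so ρ(Q, B) = ρ(D, V) = 0.69.

ρ(Q, B) = 0.69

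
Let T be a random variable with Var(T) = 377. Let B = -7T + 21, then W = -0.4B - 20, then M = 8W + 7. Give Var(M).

Var(M) = 189163.52

Var(B) = (-7)²·377 = 18473.
Var(W) = (-0.4)²·18473 = 2955.68.
Var(M) = 8²·2955.68 = 189163.52.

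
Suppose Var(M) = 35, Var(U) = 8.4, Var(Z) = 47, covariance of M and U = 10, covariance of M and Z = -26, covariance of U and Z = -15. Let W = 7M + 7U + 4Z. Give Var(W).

Var(W) = a²·Var(M) + b²·Var(U) + c²·Var(Z) + 2ab·covariance of M and U + 2ac·covariance of M and Z + 2bc·covariance of U and Z, with a = 7, b = 7, c = 4.
= 1715 + 411.6 + 752 + 980 + (-1456) + (-840)
= 1562.6.

Var(W) = 1562.6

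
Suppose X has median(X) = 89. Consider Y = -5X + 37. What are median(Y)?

median(Y) = -408

A linear map preserves order up to sign, so median(Y) = a·median(X) + b = (-5)·89 + 37 = -408.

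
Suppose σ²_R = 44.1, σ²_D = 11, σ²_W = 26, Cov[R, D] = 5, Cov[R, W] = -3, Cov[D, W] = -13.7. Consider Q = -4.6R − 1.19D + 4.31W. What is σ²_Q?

σ²_Q = 1745.93956

σ²_Q = a²·σ²_R + b²·σ²_D + c²·σ²_W + 2ab·Cov[R, D] + 2ac·Cov[R, W] + 2bc·Cov[D, W], with a = -4.6, b = -1.19, c = 4.31.
= 933.156 + 15.5771 + 482.9786 + 54.74 + 118.956 + 140.53186
= 1745.93956.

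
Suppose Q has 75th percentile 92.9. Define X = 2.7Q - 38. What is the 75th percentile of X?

Since a = 2.7 > 0 the transformation is increasing, so the 75th percentile of X = a·(P_{75} of Q) + b = 2.7·92.9 + (-38) = 212.83.

75th percentile of X = 212.83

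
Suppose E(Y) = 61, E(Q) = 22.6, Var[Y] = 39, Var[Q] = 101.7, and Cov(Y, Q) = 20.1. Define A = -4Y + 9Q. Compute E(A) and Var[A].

E(A) = (-4)·E(Y) + 9·E(Q) = (-4)·61 + 9·22.6 = -40.6.
Var[A] = a²·Var[Y] + b²·Var[Q] + 2ab·Cov(Y, Q) with a = -4, b = 9.
= (-4)²·39 + 9²·101.7 + 2·(-4)·9·20.1
= 624 + 8237.7 + (-1447.2) = 7414.5.

E(A) = -40.6, Var[A] = 7414.5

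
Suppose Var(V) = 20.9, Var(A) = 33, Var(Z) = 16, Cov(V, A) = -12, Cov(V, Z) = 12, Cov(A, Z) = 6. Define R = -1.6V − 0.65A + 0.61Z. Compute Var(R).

Var(R) = a²·Var(V) + b²·Var(A) + c²·Var(Z) + 2ab·Cov(V, A) + 2ac·Cov(V, Z) + 2bc·Cov(A, Z), with a = -1.6, b = -0.65, c = 0.61.
= 53.504 + 13.9425 + 5.9536 + (-24.96) + (-23.424) + (-4.758)
= 20.2581.

Var(R) = 20.2581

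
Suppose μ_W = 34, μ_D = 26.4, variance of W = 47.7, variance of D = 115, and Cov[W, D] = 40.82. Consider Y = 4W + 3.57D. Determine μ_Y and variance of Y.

μ_Y = 230.248, variance of Y = 3394.6827

μ_Y = 4·μ_W + 3.57·μ_D = 4·34 + 3.57·26.4 = 230.248.
variance of Y = a²·variance of W + b²·variance of D + 2ab·Cov[W, D] with a = 4, b = 3.57.
= 4²·47.7 + 3.57²·115 + 2·4·3.57·40.82
= 763.2 + 1465.6635 + 1165.8192 = 3394.6827.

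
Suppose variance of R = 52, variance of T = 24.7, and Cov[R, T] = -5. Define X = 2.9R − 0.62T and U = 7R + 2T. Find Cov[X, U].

By bilinearity, Cov[X, U] = ac·variance of R + bd·variance of T + (ad+bc)·Cov[R, T], with a=2.9, b=-0.62, c=7, d=2.
ac·variance of R = 2.9·7·52 = 1055.6
bd·variance of T = (-0.62)·2·24.7 = -30.628
(ad+bc)·Cov[R, T] = (1.46)·(-5) = -7.3
Cov[X, U] = 1055.6 + (-30.628) + (-7.3) = 1017.672.

Cov[X, U] = 1017.672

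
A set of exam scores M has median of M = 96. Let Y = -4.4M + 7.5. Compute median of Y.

A linear map preserves order up to sign, so median of Y = a·median of M + b = (-4.4)·96 + 7.5 = -414.9.

median of Y = -414.9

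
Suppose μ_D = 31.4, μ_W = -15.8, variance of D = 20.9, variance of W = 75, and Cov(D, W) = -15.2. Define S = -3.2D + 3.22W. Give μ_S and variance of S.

μ_S = -151.356, variance of S = 1304.8876

μ_S = (-3.2)·μ_D + 3.22·μ_W = (-3.2)·31.4 + 3.22·(-15.8) = -151.356.
variance of S = a²·variance of D + b²·variance of W + 2ab·Cov(D, W) with a = -3.2, b = 3.22.
= (-3.2)²·20.9 + 3.22²·75 + 2·(-3.2)·3.22·(-15.2)
= 214.016 + 777.63 + 313.2416 = 1304.8876.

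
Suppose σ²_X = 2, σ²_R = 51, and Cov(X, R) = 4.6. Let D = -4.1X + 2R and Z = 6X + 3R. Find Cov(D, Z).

Cov(D, Z) = 255.42

By bilinearity, Cov(D, Z) = ac·σ²_X + bd·σ²_R + (ad+bc)·Cov(X, R), with a=-4.1, b=2, c=6, d=3.
ac·σ²_X = (-4.1)·6·2 = -49.2
bd·σ²_R = 2·3·51 = 306
(ad+bc)·Cov(X, R) = (-0.3)·4.6 = -1.38
Cov(D, Z) = -49.2 + 306 + (-1.38) = 255.42.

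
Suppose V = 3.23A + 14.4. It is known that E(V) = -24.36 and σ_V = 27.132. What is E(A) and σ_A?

E(A) = -12, σ_A = 8.4

From V = 3.23A + 14.4: E(V) = a·E(A) + b, so E(A) = (E(V) − b)/a = (-24.36 − 14.4)/3.23 = -12.
σ_V = |a|·σ_A, so σ_A = 27.132/|3.23| = 8.4.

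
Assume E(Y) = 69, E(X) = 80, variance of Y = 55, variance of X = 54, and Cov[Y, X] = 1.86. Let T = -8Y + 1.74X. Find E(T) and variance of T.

E(T) = -412.8, variance of T = 3631.708

E(T) = (-8)·E(Y) + 1.74·E(X) = (-8)·69 + 1.74·80 = -412.8.
variance of T = a²·variance of Y + b²·variance of X + 2ab·Cov[Y, X] with a = -8, b = 1.74.
= (-8)²·55 + 1.74²·54 + 2·(-8)·1.74·1.86
= 3520 + 163.4904 + (-51.7824) = 3631.708.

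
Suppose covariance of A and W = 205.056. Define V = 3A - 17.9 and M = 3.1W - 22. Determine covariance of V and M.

covariance of V and M = a·c·covariance of A and W = 3·3.1·205.056 = 1907.0208. Additive constants drop out.

covariance of V and M = 1907.0208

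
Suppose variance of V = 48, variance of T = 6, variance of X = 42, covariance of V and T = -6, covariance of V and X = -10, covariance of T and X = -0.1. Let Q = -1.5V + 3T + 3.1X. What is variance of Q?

variance of Q = 710.76

variance of Q = a²·variance of V + b²·variance of T + c²·variance of X + 2ab·covariance of V and T + 2ac·covariance of V and X + 2bc·covariance of T and X, with a = -1.5, b = 3, c = 3.1.
= 108 + 54 + 403.62 + 54 + 93 + (-1.86)
= 710.76.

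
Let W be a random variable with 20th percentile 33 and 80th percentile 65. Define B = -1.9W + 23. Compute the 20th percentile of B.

Since a = -1.9 < 0 the transformation is decreasing, reversing order: the 20th percentile of B corresponds to the 80th percentile of W.
So P_{20}(B) = a·P_{80}(W) + b = (-1.9)·65 + 23 = -100.5.

20th percentile of B = -100.5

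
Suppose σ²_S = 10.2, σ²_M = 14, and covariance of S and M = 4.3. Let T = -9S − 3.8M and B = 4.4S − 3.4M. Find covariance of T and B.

By bilinearity, covariance of T and B = ac·σ²_S + bd·σ²_M + (ad+bc)·covariance of S and M, with a=-9, b=-3.8, c=4.4, d=-3.4.
ac·σ²_S = (-9)·4.4·10.2 = -403.92
bd·σ²_M = (-3.8)·(-3.4)·14 = 180.88
(ad+bc)·covariance of S and M = (13.88)·4.3 = 59.684
covariance of T and B = -403.92 + 180.88 + 59.684 = -163.356.

covariance of T and B = -163.356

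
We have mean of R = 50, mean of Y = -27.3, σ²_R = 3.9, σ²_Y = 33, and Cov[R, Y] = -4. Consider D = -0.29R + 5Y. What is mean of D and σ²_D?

mean of D = -151, σ²_D = 836.92799

mean of D = (-0.29)·mean of R + 5·mean of Y = (-0.29)·50 + 5·(-27.3) = -151.
σ²_D = a²·σ²_R + b²·σ²_Y + 2ab·Cov[R, Y] with a = -0.29, b = 5.
= (-0.29)²·3.9 + 5²·33 + 2·(-0.29)·5·(-4)
= 0.32799 + 825 + 11.6 = 836.92799.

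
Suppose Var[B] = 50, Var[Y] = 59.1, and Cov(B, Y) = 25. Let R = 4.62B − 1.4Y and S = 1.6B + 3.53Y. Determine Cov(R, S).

Cov(R, S) = 429.2428

By bilinearity, Cov(R, S) = ac·Var[B] + bd·Var[Y] + (ad+bc)·Cov(B, Y), with a=4.62, b=-1.4, c=1.6, d=3.53.
ac·Var[B] = 4.62·1.6·50 = 369.6
bd·Var[Y] = (-1.4)·3.53·59.1 = -292.0722
(ad+bc)·Cov(B, Y) = (14.0686)·25 = 351.715
Cov(R, S) = 369.6 + (-292.0722) + 351.715 = 429.2428.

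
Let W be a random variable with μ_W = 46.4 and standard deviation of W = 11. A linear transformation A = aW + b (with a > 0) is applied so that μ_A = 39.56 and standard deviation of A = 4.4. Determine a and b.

a = 0.4, b = 21

standard deviation of A = a·standard deviation of W (a > 0), so a = 4.4/11 = 0.4.
μ_A = a·μ_W + b, so b = 39.56 − 0.4·46.4 = 21.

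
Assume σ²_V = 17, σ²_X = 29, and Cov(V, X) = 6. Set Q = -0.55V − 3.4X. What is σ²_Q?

σ²_Q = a²·σ²_V + b²·σ²_X + 2ab·Cov(V, X) with a = -0.55, b = -3.4.
= (-0.55)²·17 + (-3.4)²·29 + 2·(-0.55)·(-3.4)·6
= 5.1425 + 335.24 + 22.44 = 362.8225.

σ²_Q = 362.8225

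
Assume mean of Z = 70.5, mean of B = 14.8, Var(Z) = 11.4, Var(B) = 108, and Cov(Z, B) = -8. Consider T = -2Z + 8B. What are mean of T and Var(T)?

mean of T = (-2)·mean of Z + 8·mean of B = (-2)·70.5 + 8·14.8 = -22.6.
Var(T) = a²·Var(Z) + b²·Var(B) + 2ab·Cov(Z, B) with a = -2, b = 8.
= (-2)²·11.4 + 8²·108 + 2·(-2)·8·(-8)
= 45.6 + 6912 + 256 = 7213.6.

mean of T = -22.6, Var(T) = 7213.6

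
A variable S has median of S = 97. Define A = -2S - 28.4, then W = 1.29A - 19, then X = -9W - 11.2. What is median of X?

median of X = 2741.864

median of A = (-2)·97 + (-28.4) = -222.4.
median of W = 1.29·(-222.4) + (-19) = -305.896.
median of X = (-9)·(-305.896) + (-11.2) = 2741.864.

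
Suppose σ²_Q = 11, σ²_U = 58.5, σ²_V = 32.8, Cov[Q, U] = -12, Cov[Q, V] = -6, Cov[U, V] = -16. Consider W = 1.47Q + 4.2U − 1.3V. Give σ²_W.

σ²_W = 1160.6179

σ²_W = a²·σ²_Q + b²·σ²_U + c²·σ²_V + 2ab·Cov[Q, U] + 2ac·Cov[Q, V] + 2bc·Cov[U, V], with a = 1.47, b = 4.2, c = -1.3.
= 23.7699 + 1031.94 + 55.432 + (-148.176) + 22.932 + 174.72
= 1160.6179.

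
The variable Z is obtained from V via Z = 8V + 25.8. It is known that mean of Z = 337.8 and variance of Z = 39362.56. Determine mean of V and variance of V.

mean of V = 39, variance of V = 615.04

From Z = 8V + 25.8: mean of Z = a·mean of V + b, so mean of V = (mean of Z − b)/a = (337.8 − 25.8)/8 = 39.
variance of Z = a²·variance of V, so variance of V = 39362.56/8² = 615.04.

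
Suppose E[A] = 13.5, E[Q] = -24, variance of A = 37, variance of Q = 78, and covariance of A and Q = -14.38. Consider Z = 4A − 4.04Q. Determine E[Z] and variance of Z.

E[Z] = 4·E[A] + (-4.04)·E[Q] = 4·13.5 + (-4.04)·(-24) = 150.96.
variance of Z = a²·variance of A + b²·variance of Q + 2ab·covariance of A and Q with a = 4, b = -4.04.
= 4²·37 + (-4.04)²·78 + 2·4·(-4.04)·(-14.38)
= 592 + 1273.0848 + 464.7616 = 2329.8464.

E[Z] = 150.96, variance of Z = 2329.8464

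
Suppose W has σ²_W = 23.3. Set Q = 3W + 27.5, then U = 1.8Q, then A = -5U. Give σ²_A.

σ²_A = 16985.7

σ²_Q = 3²·23.3 = 209.7.
σ²_U = 1.8²·209.7 = 679.428.
σ²_A = (-5)²·679.428 = 16985.7.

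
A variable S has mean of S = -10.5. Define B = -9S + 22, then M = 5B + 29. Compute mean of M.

mean of B = (-9)·(-10.5) + 22 = 116.5.
mean of M = 5·116.5 + 29 = 611.5.

mean of M = 611.5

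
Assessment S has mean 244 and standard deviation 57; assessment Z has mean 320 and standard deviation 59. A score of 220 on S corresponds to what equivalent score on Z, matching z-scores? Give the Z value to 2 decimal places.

Z = 295.16

z = (220 − 244)/57 ≈ -0.4211.
Z = 320 + z·59 = 320 + (220 − 244)·59/57 ≈ 295.16.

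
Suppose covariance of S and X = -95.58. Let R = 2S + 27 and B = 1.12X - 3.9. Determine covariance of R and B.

covariance of R and B = a·c·covariance of S and X = 2·1.12·(-95.58) = -214.0992. Additive constants drop out.

covariance of R and B = -214.0992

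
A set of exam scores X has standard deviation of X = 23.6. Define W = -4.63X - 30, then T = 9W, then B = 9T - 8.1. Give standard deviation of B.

standard deviation of W = |-4.63|·23.6 = 109.268.
standard deviation of T = |9|·109.268 = 983.412.
standard deviation of B = |9|·983.412 = 8850.708.

standard deviation of B = 8850.708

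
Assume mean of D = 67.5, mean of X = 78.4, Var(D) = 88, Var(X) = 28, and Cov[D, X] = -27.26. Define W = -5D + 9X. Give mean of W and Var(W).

mean of W = (-5)·mean of D + 9·mean of X = (-5)·67.5 + 9·78.4 = 368.1.
Var(W) = a²·Var(D) + b²·Var(X) + 2ab·Cov[D, X] with a = -5, b = 9.
= (-5)²·88 + 9²·28 + 2·(-5)·9·(-27.26)
= 2200 + 2268 + 2453.4 = 6921.4.

mean of W = 368.1, Var(W) = 6921.4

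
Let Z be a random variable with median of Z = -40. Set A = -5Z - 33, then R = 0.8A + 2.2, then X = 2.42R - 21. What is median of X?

median of X = 307.636

median of A = (-5)·(-40) + (-33) = 167.
median of R = 0.8·167 + 2.2 = 135.8.
median of X = 2.42·135.8 + (-21) = 307.636.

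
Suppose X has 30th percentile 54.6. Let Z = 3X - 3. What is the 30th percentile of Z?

30th percentile of Z = 160.8

Since a = 3 > 0 the transformation is increasing, so the 30th percentile of Z = a·(P_{30} of X) + b = 3·54.6 + (-3) = 160.8.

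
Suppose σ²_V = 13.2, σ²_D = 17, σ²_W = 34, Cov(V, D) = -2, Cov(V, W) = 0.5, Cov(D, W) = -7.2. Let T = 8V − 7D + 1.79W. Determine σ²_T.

σ²_T = a²·σ²_V + b²·σ²_D + c²·σ²_W + 2ab·Cov(V, D) + 2ac·Cov(V, W) + 2bc·Cov(D, W), with a = 8, b = -7, c = 1.79.
= 844.8 + 833 + 108.9394 + 224 + 14.32 + 180.432
= 2205.4914.

σ²_T = 2205.4914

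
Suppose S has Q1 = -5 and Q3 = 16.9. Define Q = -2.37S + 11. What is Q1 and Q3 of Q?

Q1(Q) = -29.053, Q3(Q) = 22.85

a = -2.37 < 0 reverses order: Q1(Q) comes from Q3(S), Q3(Q) from Q1(S).
Q1(Q) = (-2.37)·16.9 + 11 = -29.053; Q3(Q) = (-2.37)·(-5) + 11 = 22.85.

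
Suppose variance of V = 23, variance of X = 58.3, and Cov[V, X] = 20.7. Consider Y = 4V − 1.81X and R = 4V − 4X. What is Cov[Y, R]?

By bilinearity, Cov[Y, R] = ac·variance of V + bd·variance of X + (ad+bc)·Cov[V, X], with a=4, b=-1.81, c=4, d=-4.
ac·variance of V = 4·4·23 = 368
bd·variance of X = (-1.81)·(-4)·58.3 = 422.092
(ad+bc)·Cov[V, X] = (-23.24)·20.7 = -481.068
Cov[Y, R] = 368 + 422.092 + (-481.068) = 309.024.

Cov[Y, R] = 309.024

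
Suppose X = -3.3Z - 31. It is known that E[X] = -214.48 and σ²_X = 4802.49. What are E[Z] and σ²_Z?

From X = -3.3Z - 31: E[X] = a·E[Z] + b, so E[Z] = (E[X] − b)/a = (-214.48 − (-31))/(-3.3) = 55.6.
σ²_X = a²·σ²_Z, so σ²_Z = 4802.49/(-3.3)² = 441.

E[Z] = 55.6, σ²_Z = 441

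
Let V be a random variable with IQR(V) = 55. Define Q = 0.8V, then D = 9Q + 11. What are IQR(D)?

IQR(Q) = |0.8|·55 = 44.
IQR(D) = |9|·44 = 396.

IQR(D) = 396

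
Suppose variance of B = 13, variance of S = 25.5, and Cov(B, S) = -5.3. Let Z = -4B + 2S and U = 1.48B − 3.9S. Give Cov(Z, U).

Cov(Z, U) = -374.228

By bilinearity, Cov(Z, U) = ac·variance of B + bd·variance of S + (ad+bc)·Cov(B, S), with a=-4, b=2, c=1.48, d=-3.9.
ac·variance of B = (-4)·1.48·13 = -76.96
bd·variance of S = 2·(-3.9)·25.5 = -198.9
(ad+bc)·Cov(B, S) = (18.56)·(-5.3) = -98.368
Cov(Z, U) = -76.96 + (-198.9) + (-98.368) = -374.228.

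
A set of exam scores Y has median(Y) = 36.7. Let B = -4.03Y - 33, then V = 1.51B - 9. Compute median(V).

median(V) = -282.16051

median(B) = (-4.03)·36.7 + (-33) = -180.901.
median(V) = 1.51·(-180.901) + (-9) = -282.16051.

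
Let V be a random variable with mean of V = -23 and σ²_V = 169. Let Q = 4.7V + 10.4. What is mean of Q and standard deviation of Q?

Q = 4.7V + 10.4 is linear with a = 4.7, b = 10.4.
mean of Q = a·mean of V + b = 4.7·(-23) + 10.4 = -97.7.
standard deviation of V = √169 = 13.
standard deviation of Q = |a|·standard deviation of V = |4.7|·13 = 61.1.

mean of Q = -97.7, standard deviation of Q = 61.1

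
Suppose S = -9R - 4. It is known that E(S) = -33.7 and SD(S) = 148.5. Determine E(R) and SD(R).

E(R) = 3.3, SD(R) = 16.5

From S = -9R - 4: E(S) = a·E(R) + b, so E(R) = (E(S) − b)/a = (-33.7 − (-4))/(-9) = 3.3.
SD(S) = |a|·SD(R), so SD(R) = 148.5/|-9| = 16.5.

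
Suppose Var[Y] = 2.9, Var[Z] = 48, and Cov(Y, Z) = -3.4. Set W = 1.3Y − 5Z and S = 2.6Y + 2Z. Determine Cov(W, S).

Cov(W, S) = -434.838

By bilinearity, Cov(W, S) = ac·Var[Y] + bd·Var[Z] + (ad+bc)·Cov(Y, Z), with a=1.3, b=-5, c=2.6, d=2.
ac·Var[Y] = 1.3·2.6·2.9 = 9.802
bd·Var[Z] = (-5)·2·48 = -480
(ad+bc)·Cov(Y, Z) = (-10.4)·(-3.4) = 35.36
Cov(W, S) = 9.802 + (-480) + 35.36 = -434.838.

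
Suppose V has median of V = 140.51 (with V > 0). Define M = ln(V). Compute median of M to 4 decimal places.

ln(V) is monotone on this domain, so median of M = ln(140.51) ≈ 4.9453.

median of M = 4.9453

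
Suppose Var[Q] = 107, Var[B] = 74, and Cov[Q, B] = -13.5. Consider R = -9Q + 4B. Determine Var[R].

Var[R] = a²·Var[Q] + b²·Var[B] + 2ab·Cov[Q, B] with a = -9, b = 4.
= (-9)²·107 + 4²·74 + 2·(-9)·4·(-13.5)
= 8667 + 1184 + 972 = 10823.

Var[R] = 10823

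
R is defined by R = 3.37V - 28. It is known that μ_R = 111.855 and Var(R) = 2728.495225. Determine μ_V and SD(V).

μ_V = 41.5, SD(V) = 15.5

From R = 3.37V - 28: μ_R = a·μ_V + b, so μ_V = (μ_R − b)/a = (111.855 − (-28))/3.37 = 41.5.
SD(R) = √2728.495225 = 52.235.
SD(R) = |a|·SD(V), so SD(V) = 52.235/|3.37| = 15.5.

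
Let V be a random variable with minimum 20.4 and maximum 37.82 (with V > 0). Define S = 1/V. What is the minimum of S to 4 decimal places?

1/V is decreasing on this domain, so min(S) comes from max(V) = 37.82: min(S) = 1/(37.82) ≈ 0.0264.

min(S) = 0.0264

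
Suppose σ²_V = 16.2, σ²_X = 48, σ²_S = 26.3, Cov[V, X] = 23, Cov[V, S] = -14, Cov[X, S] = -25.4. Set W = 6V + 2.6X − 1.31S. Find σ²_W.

σ²_W = 2063.51823

σ²_W = a²·σ²_V + b²·σ²_X + c²·σ²_S + 2ab·Cov[V, X] + 2ac·Cov[V, S] + 2bc·Cov[X, S], with a = 6, b = 2.6, c = -1.31.
= 583.2 + 324.48 + 45.13343 + 717.6 + 220.08 + 173.0248
= 2063.51823.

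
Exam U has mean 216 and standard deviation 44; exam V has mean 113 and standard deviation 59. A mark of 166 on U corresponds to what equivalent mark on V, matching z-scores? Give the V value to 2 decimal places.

V = 45.95

z = (166 − 216)/44 ≈ -1.1364.
V = 113 + z·59 = 113 + (166 − 216)·59/44 ≈ 45.95.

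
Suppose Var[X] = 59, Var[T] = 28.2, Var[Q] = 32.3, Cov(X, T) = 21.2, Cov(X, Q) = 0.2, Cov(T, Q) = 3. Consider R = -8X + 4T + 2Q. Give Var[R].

Var[R] = 3041.2

Var[R] = a²·Var[X] + b²·Var[T] + c²·Var[Q] + 2ab·Cov(X, T) + 2ac·Cov(X, Q) + 2bc·Cov(T, Q), with a = -8, b = 4, c = 2.
= 3776 + 451.2 + 129.2 + (-1356.8) + (-6.4) + 48
= 3041.2.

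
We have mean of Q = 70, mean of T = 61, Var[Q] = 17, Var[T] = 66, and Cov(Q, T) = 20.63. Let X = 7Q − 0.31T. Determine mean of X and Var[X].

mean of X = 7·mean of Q + (-0.31)·mean of T = 7·70 + (-0.31)·61 = 471.09.
Var[X] = a²·Var[Q] + b²·Var[T] + 2ab·Cov(Q, T) with a = 7, b = -0.31.
= 7²·17 + (-0.31)²·66 + 2·7·(-0.31)·20.63
= 833 + 6.3426 + (-89.5342) = 749.8084.

mean of X = 471.09, Var[X] = 749.8084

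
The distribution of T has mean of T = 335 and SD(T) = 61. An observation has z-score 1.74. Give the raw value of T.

T = 441.14

T = mean of T + z·SD(T) = 335 + 1.74·61 = 441.14.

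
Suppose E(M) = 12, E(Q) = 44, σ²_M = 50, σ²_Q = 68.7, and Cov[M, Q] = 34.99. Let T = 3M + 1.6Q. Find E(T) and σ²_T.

E(T) = 3·E(M) + 1.6·E(Q) = 3·12 + 1.6·44 = 106.4.
σ²_T = a²·σ²_M + b²·σ²_Q + 2ab·Cov[M, Q] with a = 3, b = 1.6.
= 3²·50 + 1.6²·68.7 + 2·3·1.6·34.99
= 450 + 175.872 + 335.904 = 961.776.

E(T) = 106.4, σ²_T = 961.776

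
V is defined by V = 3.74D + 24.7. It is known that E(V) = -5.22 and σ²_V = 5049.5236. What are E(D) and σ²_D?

E(D) = -8, σ²_D = 361

From V = 3.74D + 24.7: E(V) = a·E(D) + b, so E(D) = (E(V) − b)/a = (-5.22 − 24.7)/3.74 = -8.
σ²_V = a²·σ²_D, so σ²_D = 5049.5236/3.74² = 361.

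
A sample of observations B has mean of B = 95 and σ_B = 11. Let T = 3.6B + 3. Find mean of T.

T = 3.6B + 3 is linear with a = 3.6, b = 3.
mean of T = a·mean of B + b = 3.6·95 + 3 = 345.

mean of T = 345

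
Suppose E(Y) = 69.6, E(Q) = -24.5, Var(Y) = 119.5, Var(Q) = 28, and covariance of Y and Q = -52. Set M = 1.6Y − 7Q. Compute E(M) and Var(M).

E(M) = 1.6·E(Y) + (-7)·E(Q) = 1.6·69.6 + (-7)·(-24.5) = 282.86.
Var(M) = a²·Var(Y) + b²·Var(Q) + 2ab·covariance of Y and Q with a = 1.6, b = -7.
= 1.6²·119.5 + (-7)²·28 + 2·1.6·(-7)·(-52)
= 305.92 + 1372 + 1164.8 = 2842.72.

E(M) = 282.86, Var(M) = 2842.72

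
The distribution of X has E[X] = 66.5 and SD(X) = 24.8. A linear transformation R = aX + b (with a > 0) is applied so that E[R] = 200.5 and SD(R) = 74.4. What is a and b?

SD(R) = a·SD(X) (a > 0), so a = 74.4/24.8 = 3.
E[R] = a·E[X] + b, so b = 200.5 − 3·66.5 = 1.

a = 3, b = 1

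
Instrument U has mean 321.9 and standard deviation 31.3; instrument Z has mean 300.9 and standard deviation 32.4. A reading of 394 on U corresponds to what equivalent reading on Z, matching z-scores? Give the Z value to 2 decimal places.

z = (394 − 321.9)/31.3 ≈ 2.3035.
Z = 300.9 + z·32.4 = 300.9 + (394 − 321.9)·32.4/31.3 ≈ 375.53.

Z = 375.53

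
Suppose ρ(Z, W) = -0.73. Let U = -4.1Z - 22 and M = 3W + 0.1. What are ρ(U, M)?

ρ(U, M) = 0.73

Linear rescalings preserve |correlation|; the slopes -4.1 and 3 have opposite signs, so the correlation flips sign: ρ(U, M) = −ρ(Z, W) = 0.73.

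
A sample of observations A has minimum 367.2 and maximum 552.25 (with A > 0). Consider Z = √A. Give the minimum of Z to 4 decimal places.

min(Z) = 19.1625

√A is increasing on this domain, so min(Z) comes from min(A) = 367.2: min(Z) = √(367.2) ≈ 19.1625.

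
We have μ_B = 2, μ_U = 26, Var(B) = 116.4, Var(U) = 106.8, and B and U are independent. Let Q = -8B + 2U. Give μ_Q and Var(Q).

μ_Q = (-8)·μ_B + 2·μ_U = (-8)·2 + 2·26 = 36.
Var(Q) = a²·Var(B) + b²·Var(U) + 2ab·Cov[B, U] with a = -8, b = 2.
Independence gives Cov[B, U] = 0.
= (-8)²·116.4 + 2²·106.8 + 2·(-8)·2·0
= 7449.6 + 427.2 + 0 = 7876.8.

μ_Q = 36, Var(Q) = 7876.8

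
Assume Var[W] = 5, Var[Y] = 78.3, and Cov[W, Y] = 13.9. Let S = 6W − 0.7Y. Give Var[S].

Var[S] = a²·Var[W] + b²·Var[Y] + 2ab·Cov[W, Y] with a = 6, b = -0.7.
= 6²·5 + (-0.7)²·78.3 + 2·6·(-0.7)·13.9
= 180 + 38.367 + (-116.76) = 101.607.

Var[S] = 101.607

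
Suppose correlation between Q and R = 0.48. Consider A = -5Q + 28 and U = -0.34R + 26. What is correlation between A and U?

Linear rescalings preserve correlation up to sign; here the slopes -5 and -0.34 have the same sign, so correlation between A and U = correlation between Q and R = 0.48.

correlation between A and U = 0.48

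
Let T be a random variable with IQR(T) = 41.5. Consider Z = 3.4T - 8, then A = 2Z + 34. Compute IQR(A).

IQR(Z) = |3.4|·41.5 = 141.1.
IQR(A) = |2|·141.1 = 282.2.

IQR(A) = 282.2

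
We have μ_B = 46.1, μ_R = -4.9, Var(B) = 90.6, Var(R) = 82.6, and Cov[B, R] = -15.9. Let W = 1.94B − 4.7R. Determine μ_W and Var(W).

μ_W = 1.94·μ_B + (-4.7)·μ_R = 1.94·46.1 + (-4.7)·(-4.9) = 112.464.
Var(W) = a²·Var(B) + b²·Var(R) + 2ab·Cov[B, R] with a = 1.94, b = -4.7.
= 1.94²·90.6 + (-4.7)²·82.6 + 2·1.94·(-4.7)·(-15.9)
= 340.98216 + 1824.634 + 289.9524 = 2455.56856.

μ_W = 112.464, Var(W) = 2455.56856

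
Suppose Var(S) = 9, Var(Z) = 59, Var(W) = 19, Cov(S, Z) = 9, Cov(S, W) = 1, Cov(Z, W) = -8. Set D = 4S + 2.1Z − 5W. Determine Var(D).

Var(D) = a²·Var(S) + b²·Var(Z) + c²·Var(W) + 2ab·Cov(S, Z) + 2ac·Cov(S, W) + 2bc·Cov(Z, W), with a = 4, b = 2.1, c = -5.
= 144 + 260.19 + 475 + 151.2 + (-40) + 168
= 1158.39.

Var(D) = 1158.39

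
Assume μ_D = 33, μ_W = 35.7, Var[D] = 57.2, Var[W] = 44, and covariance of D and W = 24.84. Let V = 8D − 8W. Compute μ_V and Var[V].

μ_V = -21.6, Var[V] = 3297.28

μ_V = 8·μ_D + (-8)·μ_W = 8·33 + (-8)·35.7 = -21.6.
Var[V] = a²·Var[D] + b²·Var[W] + 2ab·covariance of D and W with a = 8, b = -8.
= 8²·57.2 + (-8)²·44 + 2·8·(-8)·24.84
= 3660.8 + 2816 + (-3179.52) = 3297.28.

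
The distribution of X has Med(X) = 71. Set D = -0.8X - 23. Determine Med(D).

A linear map preserves order up to sign, so Med(D) = a·Med(X) + b = (-0.8)·71 + (-23) = -79.8.

Med(D) = -79.8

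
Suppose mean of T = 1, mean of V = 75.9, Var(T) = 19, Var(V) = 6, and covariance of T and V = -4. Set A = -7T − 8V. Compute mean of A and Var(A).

mean of A = (-7)·mean of T + (-8)·mean of V = (-7)·1 + (-8)·75.9 = -614.2.
Var(A) = a²·Var(T) + b²·Var(V) + 2ab·covariance of T and V with a = -7, b = -8.
= (-7)²·19 + (-8)²·6 + 2·(-7)·(-8)·(-4)
= 931 + 384 + (-448) = 867.

mean of A = -614.2, Var(A) = 867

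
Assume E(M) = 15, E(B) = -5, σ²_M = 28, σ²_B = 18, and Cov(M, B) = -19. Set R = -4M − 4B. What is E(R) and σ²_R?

E(R) = (-4)·E(M) + (-4)·E(B) = (-4)·15 + (-4)·(-5) = -40.
σ²_R = a²·σ²_M + b²·σ²_B + 2ab·Cov(M, B) with a = -4, b = -4.
= (-4)²·28 + (-4)²·18 + 2·(-4)·(-4)·(-19)
= 448 + 288 + (-608) = 128.

E(R) = -40, σ²_R = 128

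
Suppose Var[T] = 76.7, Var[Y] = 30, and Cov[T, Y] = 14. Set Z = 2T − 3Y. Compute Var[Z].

Var[Z] = a²·Var[T] + b²·Var[Y] + 2ab·Cov[T, Y] with a = 2, b = -3.
= 2²·76.7 + (-3)²·30 + 2·2·(-3)·14
= 306.8 + 270 + (-168) = 408.8.

Var[Z] = 408.8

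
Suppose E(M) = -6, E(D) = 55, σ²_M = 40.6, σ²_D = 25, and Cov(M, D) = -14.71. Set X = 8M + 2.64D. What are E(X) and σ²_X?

E(X) = 8·E(M) + 2.64·E(D) = 8·(-6) + 2.64·55 = 97.2.
σ²_X = a²·σ²_M + b²·σ²_D + 2ab·Cov(M, D) with a = 8, b = 2.64.
= 8²·40.6 + 2.64²·25 + 2·8·2.64·(-14.71)
= 2598.4 + 174.24 + (-621.3504) = 2151.2896.

E(X) = 97.2, σ²_X = 2151.2896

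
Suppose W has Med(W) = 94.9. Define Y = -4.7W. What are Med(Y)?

A linear map preserves order up to sign, so Med(Y) = a·Med(W) + b = (-4.7)·94.9 = -446.03.

Med(Y) = -446.03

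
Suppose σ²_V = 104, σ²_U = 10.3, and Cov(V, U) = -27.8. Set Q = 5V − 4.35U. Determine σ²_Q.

σ²_Q = a²·σ²_V + b²·σ²_U + 2ab·Cov(V, U) with a = 5, b = -4.35.
= 5²·104 + (-4.35)²·10.3 + 2·5·(-4.35)·(-27.8)
= 2600 + 194.90175 + 1209.3 = 4004.20175.

σ²_Q = 4004.20175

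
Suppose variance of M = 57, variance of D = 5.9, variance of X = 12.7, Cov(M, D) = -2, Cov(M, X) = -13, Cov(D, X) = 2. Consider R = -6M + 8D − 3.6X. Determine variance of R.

variance of R = 2109.392

variance of R = a²·variance of M + b²·variance of D + c²·variance of X + 2ab·Cov(M, D) + 2ac·Cov(M, X) + 2bc·Cov(D, X), with a = -6, b = 8, c = -3.6.
= 2052 + 377.6 + 164.592 + 192 + (-561.6) + (-115.2)
= 2109.392.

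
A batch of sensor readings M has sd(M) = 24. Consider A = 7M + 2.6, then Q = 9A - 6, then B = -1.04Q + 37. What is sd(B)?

sd(A) = |7|·24 = 168.
sd(Q) = |9|·168 = 1512.
sd(B) = |-1.04|·1512 = 1572.48.

sd(B) = 1572.48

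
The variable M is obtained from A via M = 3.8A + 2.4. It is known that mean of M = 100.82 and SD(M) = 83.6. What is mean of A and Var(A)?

From M = 3.8A + 2.4: mean of M = a·mean of A + b, so mean of A = (mean of M − b)/a = (100.82 − 2.4)/3.8 = 25.9.
Var(M) = 83.6² = 6988.96.
Var(M) = a²·Var(A), so Var(A) = 6988.96/3.8² = 484.

mean of A = 25.9, Var(A) = 484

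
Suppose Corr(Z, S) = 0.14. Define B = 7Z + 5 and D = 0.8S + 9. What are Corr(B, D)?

Corr(B, D) = 0.14

Linear rescalings preserve correlation up to sign; here the slopes 7 and 0.8 have the same sign, so Corr(B, D) = Corr(Z, S) = 0.14.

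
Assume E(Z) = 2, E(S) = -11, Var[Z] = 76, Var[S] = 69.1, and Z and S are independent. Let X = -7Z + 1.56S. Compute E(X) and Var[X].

E(X) = (-7)·E(Z) + 1.56·E(S) = (-7)·2 + 1.56·(-11) = -31.16.
Var[X] = a²·Var[Z] + b²·Var[S] + 2ab·Cov(Z, S) with a = -7, b = 1.56.
Independence gives Cov(Z, S) = 0.
= (-7)²·76 + 1.56²·69.1 + 2·(-7)·1.56·0
= 3724 + 168.16176 + 0 = 3892.16176.

E(X) = -31.16, Var[X] = 3892.16176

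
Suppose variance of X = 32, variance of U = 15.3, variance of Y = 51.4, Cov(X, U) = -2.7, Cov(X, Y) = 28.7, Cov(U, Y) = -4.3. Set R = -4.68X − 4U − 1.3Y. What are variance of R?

variance of R = 1235.9564

variance of R = a²·variance of X + b²·variance of U + c²·variance of Y + 2ab·Cov(X, U) + 2ac·Cov(X, Y) + 2bc·Cov(U, Y), with a = -4.68, b = -4, c = -1.3.
= 700.8768 + 244.8 + 86.866 + (-101.088) + 349.2216 + (-44.72)
= 1235.9564.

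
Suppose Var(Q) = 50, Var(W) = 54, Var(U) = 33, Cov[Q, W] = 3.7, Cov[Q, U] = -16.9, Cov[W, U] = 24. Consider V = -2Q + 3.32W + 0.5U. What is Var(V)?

Var(V) = a²·Var(Q) + b²·Var(W) + c²·Var(U) + 2ab·Cov[Q, W] + 2ac·Cov[Q, U] + 2bc·Cov[W, U], with a = -2, b = 3.32, c = 0.5.
= 200 + 595.2096 + 8.25 + (-49.136) + 33.8 + 79.68
= 867.8036.

Var(V) = 867.8036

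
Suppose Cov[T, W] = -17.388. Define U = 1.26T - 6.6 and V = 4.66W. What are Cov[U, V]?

Cov[U, V] = a·c·Cov[T, W] = 1.26·4.66·(-17.388) = -102.0953808. Additive constants drop out.

Cov[U, V] = -102.0953808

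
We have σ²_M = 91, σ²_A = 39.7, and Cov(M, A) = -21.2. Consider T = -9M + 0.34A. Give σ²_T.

σ²_T = a²·σ²_M + b²·σ²_A + 2ab·Cov(M, A) with a = -9, b = 0.34.
= (-9)²·91 + 0.34²·39.7 + 2·(-9)·0.34·(-21.2)
= 7371 + 4.58932 + 129.744 = 7505.33332.

σ²_T = 7505.33332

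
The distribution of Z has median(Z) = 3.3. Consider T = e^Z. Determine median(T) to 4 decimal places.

e^Z is monotone on this domain, so median(T) = exp(3.3) ≈ 27.1126.

median(T) = 27.1126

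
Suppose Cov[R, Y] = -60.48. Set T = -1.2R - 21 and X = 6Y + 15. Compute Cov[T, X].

Cov[T, X] = 435.456

Cov[T, X] = a·c·Cov[R, Y] = (-1.2)·6·(-60.48) = 435.456. Additive constants drop out.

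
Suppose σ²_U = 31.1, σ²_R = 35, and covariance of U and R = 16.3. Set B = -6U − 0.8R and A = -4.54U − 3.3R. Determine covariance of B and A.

covariance of B and A = 1321.5056

By bilinearity, covariance of B and A = ac·σ²_U + bd·σ²_R + (ad+bc)·covariance of U and R, with a=-6, b=-0.8, c=-4.54, d=-3.3.
ac·σ²_U = (-6)·(-4.54)·31.1 = 847.164
bd·σ²_R = (-0.8)·(-3.3)·35 = 92.4
(ad+bc)·covariance of U and R = (23.432)·16.3 = 381.9416
covariance of B and A = 847.164 + 92.4 + 381.9416 = 1321.5056.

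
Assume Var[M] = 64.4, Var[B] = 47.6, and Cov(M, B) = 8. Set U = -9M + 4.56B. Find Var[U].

Var[U] = a²·Var[M] + b²·Var[B] + 2ab·Cov(M, B) with a = -9, b = 4.56.
= (-9)²·64.4 + 4.56²·47.6 + 2·(-9)·4.56·8
= 5216.4 + 989.77536 + (-656.64) = 5549.53536.

Var[U] = 5549.53536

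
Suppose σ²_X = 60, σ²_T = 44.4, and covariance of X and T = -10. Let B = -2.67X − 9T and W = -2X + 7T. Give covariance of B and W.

covariance of B and W = -2469.9

By bilinearity, covariance of B and W = ac·σ²_X + bd·σ²_T + (ad+bc)·covariance of X and T, with a=-2.67, b=-9, c=-2, d=7.
ac·σ²_X = (-2.67)·(-2)·60 = 320.4
bd·σ²_T = (-9)·7·44.4 = -2797.2
(ad+bc)·covariance of X and T = (-0.69)·(-10) = 6.9
covariance of B and W = 320.4 + (-2797.2) + 6.9 = -2469.9.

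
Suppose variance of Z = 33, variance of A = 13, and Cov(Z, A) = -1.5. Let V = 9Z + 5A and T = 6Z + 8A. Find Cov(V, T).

Cov(V, T) = 2149

By bilinearity, Cov(V, T) = ac·variance of Z + bd·variance of A + (ad+bc)·Cov(Z, A), with a=9, b=5, c=6, d=8.
ac·variance of Z = 9·6·33 = 1782
bd·variance of A = 5·8·13 = 520
(ad+bc)·Cov(Z, A) = (102)·(-1.5) = -153
Cov(V, T) = 1782 + 520 + (-153) = 2149.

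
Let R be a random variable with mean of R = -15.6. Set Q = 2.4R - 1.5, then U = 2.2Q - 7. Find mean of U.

mean of Q = 2.4·(-15.6) + (-1.5) = -38.94.
mean of U = 2.2·(-38.94) + (-7) = -92.668.

mean of U = -92.668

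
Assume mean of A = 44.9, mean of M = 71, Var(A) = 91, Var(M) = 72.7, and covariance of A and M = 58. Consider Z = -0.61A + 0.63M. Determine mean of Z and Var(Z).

mean of Z = 17.341, Var(Z) = 18.13693

mean of Z = (-0.61)·mean of A + 0.63·mean of M = (-0.61)·44.9 + 0.63·71 = 17.341.
Var(Z) = a²·Var(A) + b²·Var(M) + 2ab·covariance of A and M with a = -0.61, b = 0.63.
= (-0.61)²·91 + 0.63²·72.7 + 2·(-0.61)·0.63·58
= 33.8611 + 28.85463 + (-44.5788) = 18.13693.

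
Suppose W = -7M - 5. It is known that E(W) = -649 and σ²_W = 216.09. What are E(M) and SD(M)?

E(M) = 92, SD(M) = 2.1

From W = -7M - 5: E(W) = a·E(M) + b, so E(M) = (E(W) − b)/a = (-649 − (-5))/(-7) = 92.
SD(W) = √216.09 = 14.7.
SD(W) = |a|·SD(M), so SD(M) = 14.7/|-7| = 2.1.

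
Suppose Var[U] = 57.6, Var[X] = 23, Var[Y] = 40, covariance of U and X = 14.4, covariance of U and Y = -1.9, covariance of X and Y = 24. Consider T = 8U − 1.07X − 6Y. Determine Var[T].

Var[T] = a²·Var[U] + b²·Var[X] + c²·Var[Y] + 2ab·covariance of U and X + 2ac·covariance of U and Y + 2bc·covariance of X and Y, with a = 8, b = -1.07, c = -6.
= 3686.4 + 26.3327 + 1440 + (-246.528) + 182.4 + 308.16
= 5396.7647.

Var[T] = 5396.7647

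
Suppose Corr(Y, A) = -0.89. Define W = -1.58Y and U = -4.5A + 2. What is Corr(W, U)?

Corr(W, U) = -0.89

Linear rescalings preserve correlation up to sign; here the slopes -1.58 and -4.5 have the same sign, so Corr(W, U) = Corr(Y, A) = -0.89.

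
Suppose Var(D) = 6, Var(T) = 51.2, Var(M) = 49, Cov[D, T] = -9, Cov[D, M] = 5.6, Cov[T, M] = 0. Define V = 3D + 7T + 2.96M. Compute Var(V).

Var(V) = a²·Var(D) + b²·Var(T) + c²·Var(M) + 2ab·Cov[D, T] + 2ac·Cov[D, M] + 2bc·Cov[T, M], with a = 3, b = 7, c = 2.96.
= 54 + 2508.8 + 429.3184 + (-378) + 99.456 + 0
= 2713.5744.

Var(V) = 2713.5744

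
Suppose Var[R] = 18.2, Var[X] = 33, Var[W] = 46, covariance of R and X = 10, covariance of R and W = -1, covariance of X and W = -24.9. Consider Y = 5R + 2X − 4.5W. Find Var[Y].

Var[Y] = a²·Var[R] + b²·Var[X] + c²·Var[W] + 2ab·covariance of R and X + 2ac·covariance of R and W + 2bc·covariance of X and W, with a = 5, b = 2, c = -4.5.
= 455 + 132 + 931.5 + 200 + 45 + 448.2
= 2211.7.

Var[Y] = 2211.7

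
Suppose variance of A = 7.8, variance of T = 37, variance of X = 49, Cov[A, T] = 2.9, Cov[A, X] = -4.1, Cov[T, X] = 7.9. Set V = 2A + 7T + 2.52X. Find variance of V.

variance of V = 2473.9536

variance of V = a²·variance of A + b²·variance of T + c²·variance of X + 2ab·Cov[A, T] + 2ac·Cov[A, X] + 2bc·Cov[T, X], with a = 2, b = 7, c = 2.52.
= 31.2 + 1813 + 311.1696 + 81.2 + (-41.328) + 278.712
= 2473.9536.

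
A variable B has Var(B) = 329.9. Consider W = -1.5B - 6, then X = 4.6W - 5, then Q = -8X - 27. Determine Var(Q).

Var(Q) = 1005218.496

Var(W) = (-1.5)²·329.9 = 742.275.
Var(X) = 4.6²·742.275 = 15706.539.
Var(Q) = (-8)²·15706.539 = 1005218.496.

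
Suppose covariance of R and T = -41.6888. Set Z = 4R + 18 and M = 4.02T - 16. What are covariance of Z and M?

covariance of Z and M = -670.355904

covariance of Z and M = a·c·covariance of R and T = 4·4.02·(-41.6888) = -670.355904. Additive constants drop out.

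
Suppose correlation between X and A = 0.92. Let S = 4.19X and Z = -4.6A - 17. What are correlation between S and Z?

Linear rescalings preserve |correlation|; the slopes 4.19 and -4.6 have opposite signs, so the correlation flips sign: correlation between S and Z = −correlation between X and A = -0.92.

correlation between S and Z = -0.92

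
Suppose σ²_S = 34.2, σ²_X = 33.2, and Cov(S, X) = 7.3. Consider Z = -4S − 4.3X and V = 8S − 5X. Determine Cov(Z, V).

By bilinearity, Cov(Z, V) = ac·σ²_S + bd·σ²_X + (ad+bc)·Cov(S, X), with a=-4, b=-4.3, c=8, d=-5.
ac·σ²_S = (-4)·8·34.2 = -1094.4
bd·σ²_X = (-4.3)·(-5)·33.2 = 713.8
(ad+bc)·Cov(S, X) = (-14.4)·7.3 = -105.12
Cov(Z, V) = -1094.4 + 713.8 + (-105.12) = -485.72.

Cov(Z, V) = -485.72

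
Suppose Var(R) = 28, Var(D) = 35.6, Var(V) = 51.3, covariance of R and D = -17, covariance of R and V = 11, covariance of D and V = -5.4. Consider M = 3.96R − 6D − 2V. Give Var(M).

Var(M) = a²·Var(R) + b²·Var(D) + c²·Var(V) + 2ab·covariance of R and D + 2ac·covariance of R and V + 2bc·covariance of D and V, with a = 3.96, b = -6, c = -2.
= 439.0848 + 1281.6 + 205.2 + 807.84 + (-174.24) + (-129.6)
= 2429.8848.

Var(M) = 2429.8848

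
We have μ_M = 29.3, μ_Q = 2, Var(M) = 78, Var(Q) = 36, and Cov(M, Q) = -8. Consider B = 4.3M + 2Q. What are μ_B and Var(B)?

μ_B = 4.3·μ_M + 2·μ_Q = 4.3·29.3 + 2·2 = 129.99.
Var(B) = a²·Var(M) + b²·Var(Q) + 2ab·Cov(M, Q) with a = 4.3, b = 2.
= 4.3²·78 + 2²·36 + 2·4.3·2·(-8)
= 1442.22 + 144 + (-137.6) = 1448.62.

μ_B = 129.99, Var(B) = 1448.62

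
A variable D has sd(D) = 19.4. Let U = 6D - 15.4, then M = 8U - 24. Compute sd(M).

sd(U) = |6|·19.4 = 116.4.
sd(M) = |8|·116.4 = 931.2.

sd(M) = 931.2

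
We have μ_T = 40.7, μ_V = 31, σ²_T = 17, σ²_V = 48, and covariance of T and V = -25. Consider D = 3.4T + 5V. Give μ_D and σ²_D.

μ_D = 293.38, σ²_D = 546.52

μ_D = 3.4·μ_T + 5·μ_V = 3.4·40.7 + 5·31 = 293.38.
σ²_D = a²·σ²_T + b²·σ²_V + 2ab·covariance of T and V with a = 3.4, b = 5.
= 3.4²·17 + 5²·48 + 2·3.4·5·(-25)
= 196.52 + 1200 + (-850) = 546.52.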